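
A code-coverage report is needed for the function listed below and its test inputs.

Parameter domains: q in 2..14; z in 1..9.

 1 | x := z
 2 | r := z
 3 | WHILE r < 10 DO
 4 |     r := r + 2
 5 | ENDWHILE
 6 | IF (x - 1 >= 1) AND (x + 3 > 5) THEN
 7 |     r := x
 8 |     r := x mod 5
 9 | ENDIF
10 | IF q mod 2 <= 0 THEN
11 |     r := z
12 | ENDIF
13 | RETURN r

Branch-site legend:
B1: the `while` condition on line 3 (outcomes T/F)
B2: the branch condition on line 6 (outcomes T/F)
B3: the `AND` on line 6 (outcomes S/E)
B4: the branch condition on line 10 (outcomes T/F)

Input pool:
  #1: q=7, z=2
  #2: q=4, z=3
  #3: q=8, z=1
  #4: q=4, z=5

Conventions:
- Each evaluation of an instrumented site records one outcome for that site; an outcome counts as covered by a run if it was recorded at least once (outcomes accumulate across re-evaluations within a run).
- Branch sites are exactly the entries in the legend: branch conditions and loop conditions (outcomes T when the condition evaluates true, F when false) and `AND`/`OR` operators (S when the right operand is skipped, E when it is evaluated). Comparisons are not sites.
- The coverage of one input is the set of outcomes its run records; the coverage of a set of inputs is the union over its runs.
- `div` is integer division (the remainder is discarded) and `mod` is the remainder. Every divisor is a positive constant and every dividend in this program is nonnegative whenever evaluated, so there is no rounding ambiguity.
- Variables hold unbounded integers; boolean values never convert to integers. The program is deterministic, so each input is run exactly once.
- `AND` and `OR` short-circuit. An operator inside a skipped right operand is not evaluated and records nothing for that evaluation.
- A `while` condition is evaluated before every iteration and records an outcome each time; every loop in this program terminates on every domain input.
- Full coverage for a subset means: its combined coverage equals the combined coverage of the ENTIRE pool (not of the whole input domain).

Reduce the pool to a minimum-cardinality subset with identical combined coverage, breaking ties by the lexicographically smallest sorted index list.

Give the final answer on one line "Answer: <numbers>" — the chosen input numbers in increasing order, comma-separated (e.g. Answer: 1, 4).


test 1 (q=7, z=2) fires B1->T, B1->T, B1->T, B1->T, B1->F, B3->E, B2->F, B4->F; hits B1=T, B1=F, B2=F, B3=E, B4=F
test 2 (q=4, z=3) fires B1->T, B1->T, B1->T, B1->T, B1->F, B3->E, B2->T, B4->T; hits B1=T, B1=F, B2=T, B3=E, B4=T
test 3 (q=8, z=1) fires B1->T, B1->T, B1->T, B1->T, B1->T, B1->F, B3->S, B2->F, B4->T; hits B1=T, B1=F, B2=F, B3=S, B4=T
test 4 (q=4, z=5) fires B1->T, B1->T, B1->T, B1->F, B3->E, B2->T, B4->T; hits B1=T, B1=F, B2=T, B3=E, B4=T
the full pool covers 8 outcomes: B1=T, B1=F, B2=T, B2=F, B3=S, B3=E, B4=T, B4=F
size 1 is not enough: best union over all size-1 subsets is 5/8
size 2 is not enough: best union over all size-2 subsets is 7/8
size 3: inputs {1, 2, 3} cover all 8 outcomes, and no lexicographically smaller subset of this size does
Answer: 1, 2, 3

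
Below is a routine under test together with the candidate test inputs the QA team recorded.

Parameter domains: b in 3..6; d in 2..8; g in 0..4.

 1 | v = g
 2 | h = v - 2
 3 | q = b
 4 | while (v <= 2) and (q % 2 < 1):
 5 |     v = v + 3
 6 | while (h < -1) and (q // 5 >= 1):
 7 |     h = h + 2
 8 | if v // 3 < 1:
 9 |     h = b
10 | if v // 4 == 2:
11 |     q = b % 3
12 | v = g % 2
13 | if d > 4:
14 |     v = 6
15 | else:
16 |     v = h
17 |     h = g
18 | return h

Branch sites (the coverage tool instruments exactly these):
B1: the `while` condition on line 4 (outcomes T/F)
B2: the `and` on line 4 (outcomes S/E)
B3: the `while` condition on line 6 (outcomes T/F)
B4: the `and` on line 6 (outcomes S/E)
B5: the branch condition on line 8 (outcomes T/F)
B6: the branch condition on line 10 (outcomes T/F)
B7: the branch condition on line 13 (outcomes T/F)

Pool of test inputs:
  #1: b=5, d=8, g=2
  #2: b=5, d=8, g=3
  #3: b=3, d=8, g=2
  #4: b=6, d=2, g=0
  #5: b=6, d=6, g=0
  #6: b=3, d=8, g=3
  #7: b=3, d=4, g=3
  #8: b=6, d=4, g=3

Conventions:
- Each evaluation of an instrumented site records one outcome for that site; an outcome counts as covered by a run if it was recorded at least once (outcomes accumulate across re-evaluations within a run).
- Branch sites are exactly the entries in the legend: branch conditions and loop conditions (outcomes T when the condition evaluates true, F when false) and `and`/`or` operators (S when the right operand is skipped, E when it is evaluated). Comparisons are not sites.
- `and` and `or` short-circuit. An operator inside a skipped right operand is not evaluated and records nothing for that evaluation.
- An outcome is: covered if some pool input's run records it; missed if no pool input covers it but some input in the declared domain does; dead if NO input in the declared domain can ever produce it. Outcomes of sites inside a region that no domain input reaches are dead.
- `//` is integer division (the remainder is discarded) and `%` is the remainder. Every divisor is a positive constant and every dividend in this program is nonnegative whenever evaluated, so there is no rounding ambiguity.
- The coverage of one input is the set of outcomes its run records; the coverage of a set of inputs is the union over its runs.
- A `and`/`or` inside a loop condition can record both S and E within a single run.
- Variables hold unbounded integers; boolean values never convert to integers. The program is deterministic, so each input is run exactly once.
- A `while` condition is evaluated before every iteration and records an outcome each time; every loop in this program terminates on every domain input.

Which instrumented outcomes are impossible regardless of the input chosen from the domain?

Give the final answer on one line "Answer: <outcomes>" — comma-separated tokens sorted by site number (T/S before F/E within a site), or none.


checking every outcome against all 140 domain inputs:
  B6=T: zero occurrences over every domain input -> dead
  reachable outcomes have witnesses, e.g. B1=T (e.g. b=4, d=2, g=0), B1=F (e.g. b=3, d=2, g=0), B2=S (e.g. b=3, d=2, g=3), B2=E (e.g. b=3, d=2, g=0)
Answer: B6=T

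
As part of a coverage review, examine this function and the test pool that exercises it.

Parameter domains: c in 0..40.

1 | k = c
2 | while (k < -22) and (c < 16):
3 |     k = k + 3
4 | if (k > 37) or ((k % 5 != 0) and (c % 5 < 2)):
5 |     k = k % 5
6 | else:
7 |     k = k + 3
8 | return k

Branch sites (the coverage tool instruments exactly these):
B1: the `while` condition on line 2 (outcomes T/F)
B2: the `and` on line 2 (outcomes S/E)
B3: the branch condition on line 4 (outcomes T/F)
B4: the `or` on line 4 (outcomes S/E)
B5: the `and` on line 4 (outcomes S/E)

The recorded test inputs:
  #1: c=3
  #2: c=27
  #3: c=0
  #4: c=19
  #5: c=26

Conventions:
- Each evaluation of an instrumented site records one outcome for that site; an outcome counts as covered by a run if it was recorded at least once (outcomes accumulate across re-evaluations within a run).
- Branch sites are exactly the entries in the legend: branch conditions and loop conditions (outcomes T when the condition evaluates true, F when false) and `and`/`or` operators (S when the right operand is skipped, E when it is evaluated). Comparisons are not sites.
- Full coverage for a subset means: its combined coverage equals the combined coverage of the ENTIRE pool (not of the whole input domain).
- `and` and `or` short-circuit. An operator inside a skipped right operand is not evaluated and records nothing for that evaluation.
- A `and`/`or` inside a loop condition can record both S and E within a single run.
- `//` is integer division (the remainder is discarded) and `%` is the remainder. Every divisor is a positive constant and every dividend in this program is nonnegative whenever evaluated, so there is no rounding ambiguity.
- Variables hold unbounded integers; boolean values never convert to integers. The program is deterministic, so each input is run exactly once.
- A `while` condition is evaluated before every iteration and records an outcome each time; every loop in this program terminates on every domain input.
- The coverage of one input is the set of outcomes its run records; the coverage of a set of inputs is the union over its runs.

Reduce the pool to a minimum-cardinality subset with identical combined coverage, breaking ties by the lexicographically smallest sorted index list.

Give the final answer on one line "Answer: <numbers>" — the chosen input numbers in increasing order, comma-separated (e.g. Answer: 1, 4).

#1 (c=3) -> B2->S, B1->F, B4->E, B5->E, B3->F; covered: B1=F, B2=S, B3=F, B4=E, B5=E
#2 (c=27) -> B2->S, B1->F, B4->E, B5->E, B3->F; covered: B1=F, B2=S, B3=F, B4=E, B5=E
#3 (c=0) -> B2->S, B1->F, B4->E, B5->S, B3->F; covered: B1=F, B2=S, B3=F, B4=E, B5=S
#4 (c=19) -> B2->S, B1->F, B4->E, B5->E, B3->F; covered: B1=F, B2=S, B3=F, B4=E, B5=E
#5 (c=26) -> B2->S, B1->F, B4->E, B5->E, B3->T; covered: B1=F, B2=S, B3=T, B4=E, B5=E
pool-wide coverage (7 outcomes): B1=F, B2=S, B3=T, B3=F, B4=E, B5=S, B5=E
size 1 is not enough: best union over all size-1 subsets is 5/7
the canonical winner is {3, 5}: size 2, full 7-outcome coverage, earliest index list among size-2 covers

Answer: 3, 5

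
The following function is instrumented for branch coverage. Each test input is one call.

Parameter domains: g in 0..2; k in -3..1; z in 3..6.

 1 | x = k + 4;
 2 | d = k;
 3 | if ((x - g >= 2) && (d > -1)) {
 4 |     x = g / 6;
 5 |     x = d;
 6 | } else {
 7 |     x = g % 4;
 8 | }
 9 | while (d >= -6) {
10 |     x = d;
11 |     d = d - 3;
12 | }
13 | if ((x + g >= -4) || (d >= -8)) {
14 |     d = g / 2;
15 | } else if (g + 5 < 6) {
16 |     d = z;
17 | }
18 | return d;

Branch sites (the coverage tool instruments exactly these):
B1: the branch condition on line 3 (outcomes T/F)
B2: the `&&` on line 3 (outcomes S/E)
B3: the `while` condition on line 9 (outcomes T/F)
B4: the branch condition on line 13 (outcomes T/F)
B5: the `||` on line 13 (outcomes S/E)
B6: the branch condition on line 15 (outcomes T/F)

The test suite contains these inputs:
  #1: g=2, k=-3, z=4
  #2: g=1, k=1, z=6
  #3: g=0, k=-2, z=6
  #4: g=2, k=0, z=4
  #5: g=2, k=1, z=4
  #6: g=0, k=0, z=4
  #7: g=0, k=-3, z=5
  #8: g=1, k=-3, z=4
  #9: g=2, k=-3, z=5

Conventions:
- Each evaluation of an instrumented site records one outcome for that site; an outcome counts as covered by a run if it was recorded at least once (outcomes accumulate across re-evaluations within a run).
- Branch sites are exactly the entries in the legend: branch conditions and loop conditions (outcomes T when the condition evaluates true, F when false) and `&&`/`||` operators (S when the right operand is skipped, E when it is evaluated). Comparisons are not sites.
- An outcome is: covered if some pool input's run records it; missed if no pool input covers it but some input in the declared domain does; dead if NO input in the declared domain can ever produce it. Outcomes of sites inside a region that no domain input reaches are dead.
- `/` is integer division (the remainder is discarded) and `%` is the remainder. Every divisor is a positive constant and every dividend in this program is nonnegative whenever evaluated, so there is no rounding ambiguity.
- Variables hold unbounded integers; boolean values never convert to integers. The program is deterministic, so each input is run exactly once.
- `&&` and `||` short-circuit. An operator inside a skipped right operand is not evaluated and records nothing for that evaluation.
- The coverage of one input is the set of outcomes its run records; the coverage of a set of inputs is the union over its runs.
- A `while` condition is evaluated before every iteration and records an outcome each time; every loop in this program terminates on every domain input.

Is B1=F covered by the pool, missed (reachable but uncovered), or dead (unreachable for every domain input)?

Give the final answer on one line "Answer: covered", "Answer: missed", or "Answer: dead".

B1=F is recorded by pool input(s) 1, 3, 7, 8, 9 -> covered

Answer: covered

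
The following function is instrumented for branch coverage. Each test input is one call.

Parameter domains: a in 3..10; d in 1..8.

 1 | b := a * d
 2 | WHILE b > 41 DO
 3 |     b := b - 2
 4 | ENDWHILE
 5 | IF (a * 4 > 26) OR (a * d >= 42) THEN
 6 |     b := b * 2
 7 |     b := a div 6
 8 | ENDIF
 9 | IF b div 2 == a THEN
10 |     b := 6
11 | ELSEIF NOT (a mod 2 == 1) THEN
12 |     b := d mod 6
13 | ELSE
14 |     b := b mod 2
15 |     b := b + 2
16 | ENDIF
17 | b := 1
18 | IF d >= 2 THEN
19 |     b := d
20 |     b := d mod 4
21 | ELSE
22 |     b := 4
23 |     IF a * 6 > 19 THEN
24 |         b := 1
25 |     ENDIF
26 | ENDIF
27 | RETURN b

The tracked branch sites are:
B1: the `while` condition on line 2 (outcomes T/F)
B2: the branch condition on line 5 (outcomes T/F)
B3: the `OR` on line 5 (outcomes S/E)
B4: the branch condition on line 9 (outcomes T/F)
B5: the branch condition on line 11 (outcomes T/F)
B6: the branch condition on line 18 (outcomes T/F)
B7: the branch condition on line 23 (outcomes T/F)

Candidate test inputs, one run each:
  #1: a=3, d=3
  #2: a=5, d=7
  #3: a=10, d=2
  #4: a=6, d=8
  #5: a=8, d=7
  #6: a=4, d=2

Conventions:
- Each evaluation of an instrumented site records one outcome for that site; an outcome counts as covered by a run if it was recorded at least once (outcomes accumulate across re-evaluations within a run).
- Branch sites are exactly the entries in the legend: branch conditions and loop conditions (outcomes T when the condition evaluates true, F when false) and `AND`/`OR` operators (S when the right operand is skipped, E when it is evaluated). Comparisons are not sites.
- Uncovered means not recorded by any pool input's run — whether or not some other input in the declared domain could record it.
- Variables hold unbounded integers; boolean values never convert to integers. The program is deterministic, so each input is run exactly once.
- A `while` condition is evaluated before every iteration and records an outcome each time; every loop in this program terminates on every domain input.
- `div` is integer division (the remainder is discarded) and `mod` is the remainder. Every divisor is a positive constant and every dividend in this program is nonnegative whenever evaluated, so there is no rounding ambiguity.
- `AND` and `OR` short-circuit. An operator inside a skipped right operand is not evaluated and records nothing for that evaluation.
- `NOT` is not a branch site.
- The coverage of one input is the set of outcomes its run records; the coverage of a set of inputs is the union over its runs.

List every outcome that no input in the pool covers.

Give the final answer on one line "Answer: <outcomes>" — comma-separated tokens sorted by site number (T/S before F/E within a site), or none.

run #1 (a=3, d=3) records B1=F, B2=F, B3=E, B4=F, B5=F, B6=T
run #2 (a=5, d=7) records B1=F, B2=F, B3=E, B4=F, B5=F, B6=T
run #3 (a=10, d=2) records B1=F, B2=T, B3=S, B4=F, B5=T, B6=T
run #4 (a=6, d=8) records B1=T, B1=F, B2=T, B3=E, B4=F, B5=T, B6=T
run #5 (a=8, d=7) records B1=T, B1=F, B2=T, B3=S, B4=F, B5=T, B6=T
run #6 (a=4, d=2) records B1=F, B2=F, B3=E, B4=T, B6=T
union over the pool: B1=T, B1=F, B2=T, B2=F, B3=S, B3=E, B4=T, B4=F, B5=T, B5=F, B6=T
uncovered (3 of 14): B6=F, B7=T, B7=F

Answer: B6=F, B7=T, B7=F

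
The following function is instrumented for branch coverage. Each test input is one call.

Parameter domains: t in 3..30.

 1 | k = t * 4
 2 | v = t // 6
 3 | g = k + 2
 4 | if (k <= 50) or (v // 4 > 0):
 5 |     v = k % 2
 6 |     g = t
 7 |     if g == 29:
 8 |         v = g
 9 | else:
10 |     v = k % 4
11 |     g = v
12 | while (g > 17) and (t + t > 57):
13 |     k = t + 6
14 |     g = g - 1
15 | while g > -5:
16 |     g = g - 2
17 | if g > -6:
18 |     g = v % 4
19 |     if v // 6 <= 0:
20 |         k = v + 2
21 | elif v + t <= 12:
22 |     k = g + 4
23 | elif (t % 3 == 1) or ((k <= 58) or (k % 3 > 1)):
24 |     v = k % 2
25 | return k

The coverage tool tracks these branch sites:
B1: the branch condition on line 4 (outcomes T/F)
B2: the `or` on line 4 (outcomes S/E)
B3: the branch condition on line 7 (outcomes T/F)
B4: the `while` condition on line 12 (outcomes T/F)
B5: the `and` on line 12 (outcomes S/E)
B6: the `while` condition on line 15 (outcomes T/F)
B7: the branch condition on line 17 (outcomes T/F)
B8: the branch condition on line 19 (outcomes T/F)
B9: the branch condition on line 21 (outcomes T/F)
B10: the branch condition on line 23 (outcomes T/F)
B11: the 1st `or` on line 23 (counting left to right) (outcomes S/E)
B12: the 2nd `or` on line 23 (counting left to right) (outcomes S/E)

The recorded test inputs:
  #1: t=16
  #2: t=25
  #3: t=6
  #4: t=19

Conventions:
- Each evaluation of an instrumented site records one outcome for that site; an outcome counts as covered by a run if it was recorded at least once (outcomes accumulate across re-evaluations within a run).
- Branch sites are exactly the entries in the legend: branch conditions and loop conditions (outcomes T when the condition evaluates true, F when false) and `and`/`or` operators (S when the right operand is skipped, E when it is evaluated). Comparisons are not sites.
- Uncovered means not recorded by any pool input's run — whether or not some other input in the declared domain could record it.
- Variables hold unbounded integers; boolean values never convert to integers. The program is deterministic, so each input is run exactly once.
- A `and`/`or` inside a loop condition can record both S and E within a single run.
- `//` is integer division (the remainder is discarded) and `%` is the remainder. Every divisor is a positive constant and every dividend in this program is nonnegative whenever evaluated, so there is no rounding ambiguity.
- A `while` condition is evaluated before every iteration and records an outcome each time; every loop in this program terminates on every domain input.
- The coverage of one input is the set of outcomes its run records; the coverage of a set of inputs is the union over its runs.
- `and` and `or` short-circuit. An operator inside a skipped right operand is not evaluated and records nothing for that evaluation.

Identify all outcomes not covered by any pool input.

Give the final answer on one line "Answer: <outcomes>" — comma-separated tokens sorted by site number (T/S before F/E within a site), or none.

input #1 (t=16): covers B1=F, B2=E, B4=F, B5=S, B6=T, B6=F, B7=F, B9=F, B10=T, B11=S
input #2 (t=25): covers B1=T, B2=E, B3=F, B4=F, B5=E, B6=T, B6=F, B7=T, B8=T
input #3 (t=6): covers B1=T, B2=S, B3=F, B4=F, B5=S, B6=T, B6=F, B7=F, B9=T
input #4 (t=19): covers B1=F, B2=E, B4=F, B5=S, B6=T, B6=F, B7=F, B9=F, B10=T, B11=S
union over the pool: B1=T, B1=F, B2=S, B2=E, B3=F, B4=F, B5=S, B5=E, B6=T, B6=F, B7=T, B7=F, B8=T, B9=T, B9=F, B10=T, B11=S
uncovered (7 of 24): B3=T, B4=T, B8=F, B10=F, B11=E, B12=S, B12=E

Answer: B3=T, B4=T, B8=F, B10=F, B11=E, B12=S, B12=E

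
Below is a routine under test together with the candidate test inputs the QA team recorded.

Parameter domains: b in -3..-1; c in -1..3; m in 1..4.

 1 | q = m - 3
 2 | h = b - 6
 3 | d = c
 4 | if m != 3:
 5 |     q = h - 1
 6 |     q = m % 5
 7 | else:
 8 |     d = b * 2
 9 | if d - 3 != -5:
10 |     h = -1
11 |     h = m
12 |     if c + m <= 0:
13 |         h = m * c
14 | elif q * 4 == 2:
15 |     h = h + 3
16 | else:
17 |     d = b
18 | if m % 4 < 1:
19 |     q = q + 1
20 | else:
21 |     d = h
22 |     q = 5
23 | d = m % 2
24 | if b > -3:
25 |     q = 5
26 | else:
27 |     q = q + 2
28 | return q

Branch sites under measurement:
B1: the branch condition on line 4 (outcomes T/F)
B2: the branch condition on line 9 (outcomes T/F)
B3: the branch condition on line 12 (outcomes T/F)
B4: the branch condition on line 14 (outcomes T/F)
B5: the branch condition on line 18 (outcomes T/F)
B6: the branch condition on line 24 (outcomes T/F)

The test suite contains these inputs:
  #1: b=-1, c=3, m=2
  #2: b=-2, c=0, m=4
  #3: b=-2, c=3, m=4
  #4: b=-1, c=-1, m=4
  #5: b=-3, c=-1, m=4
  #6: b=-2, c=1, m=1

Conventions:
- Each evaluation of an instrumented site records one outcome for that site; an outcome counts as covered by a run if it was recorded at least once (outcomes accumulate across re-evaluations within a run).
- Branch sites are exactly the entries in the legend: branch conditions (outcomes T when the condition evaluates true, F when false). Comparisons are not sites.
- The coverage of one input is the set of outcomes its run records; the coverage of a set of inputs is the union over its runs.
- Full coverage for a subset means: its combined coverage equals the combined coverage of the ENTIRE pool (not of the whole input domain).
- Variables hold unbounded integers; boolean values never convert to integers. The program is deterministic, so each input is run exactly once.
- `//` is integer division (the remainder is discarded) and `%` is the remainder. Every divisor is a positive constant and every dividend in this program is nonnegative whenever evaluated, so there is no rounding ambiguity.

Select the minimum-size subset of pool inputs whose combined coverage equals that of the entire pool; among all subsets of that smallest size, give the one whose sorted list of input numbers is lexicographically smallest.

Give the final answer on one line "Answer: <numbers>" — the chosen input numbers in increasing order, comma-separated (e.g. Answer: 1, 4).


#1 (b=-1, c=3, m=2) -> covered: B1=T, B2=T, B3=F, B5=F, B6=T
#2 (b=-2, c=0, m=4) -> covered: B1=T, B2=T, B3=F, B5=T, B6=T
#3 (b=-2, c=3, m=4) -> covered: B1=T, B2=T, B3=F, B5=T, B6=T
#4 (b=-1, c=-1, m=4) -> covered: B1=T, B2=T, B3=F, B5=T, B6=T
#5 (b=-3, c=-1, m=4) -> covered: B1=T, B2=T, B3=F, B5=T, B6=F
#6 (b=-2, c=1, m=1) -> covered: B1=T, B2=T, B3=F, B5=F, B6=T
the full pool covers 7 outcomes: B1=T, B2=T, B3=F, B5=T, B5=F, B6=T, B6=F
size 1 is not enough: best union over all size-1 subsets is 5/7
inputs {1, 5} (size 2) cover everything; no size-2 subset with a lexicographically smaller index list covers all 7
Answer: 1, 5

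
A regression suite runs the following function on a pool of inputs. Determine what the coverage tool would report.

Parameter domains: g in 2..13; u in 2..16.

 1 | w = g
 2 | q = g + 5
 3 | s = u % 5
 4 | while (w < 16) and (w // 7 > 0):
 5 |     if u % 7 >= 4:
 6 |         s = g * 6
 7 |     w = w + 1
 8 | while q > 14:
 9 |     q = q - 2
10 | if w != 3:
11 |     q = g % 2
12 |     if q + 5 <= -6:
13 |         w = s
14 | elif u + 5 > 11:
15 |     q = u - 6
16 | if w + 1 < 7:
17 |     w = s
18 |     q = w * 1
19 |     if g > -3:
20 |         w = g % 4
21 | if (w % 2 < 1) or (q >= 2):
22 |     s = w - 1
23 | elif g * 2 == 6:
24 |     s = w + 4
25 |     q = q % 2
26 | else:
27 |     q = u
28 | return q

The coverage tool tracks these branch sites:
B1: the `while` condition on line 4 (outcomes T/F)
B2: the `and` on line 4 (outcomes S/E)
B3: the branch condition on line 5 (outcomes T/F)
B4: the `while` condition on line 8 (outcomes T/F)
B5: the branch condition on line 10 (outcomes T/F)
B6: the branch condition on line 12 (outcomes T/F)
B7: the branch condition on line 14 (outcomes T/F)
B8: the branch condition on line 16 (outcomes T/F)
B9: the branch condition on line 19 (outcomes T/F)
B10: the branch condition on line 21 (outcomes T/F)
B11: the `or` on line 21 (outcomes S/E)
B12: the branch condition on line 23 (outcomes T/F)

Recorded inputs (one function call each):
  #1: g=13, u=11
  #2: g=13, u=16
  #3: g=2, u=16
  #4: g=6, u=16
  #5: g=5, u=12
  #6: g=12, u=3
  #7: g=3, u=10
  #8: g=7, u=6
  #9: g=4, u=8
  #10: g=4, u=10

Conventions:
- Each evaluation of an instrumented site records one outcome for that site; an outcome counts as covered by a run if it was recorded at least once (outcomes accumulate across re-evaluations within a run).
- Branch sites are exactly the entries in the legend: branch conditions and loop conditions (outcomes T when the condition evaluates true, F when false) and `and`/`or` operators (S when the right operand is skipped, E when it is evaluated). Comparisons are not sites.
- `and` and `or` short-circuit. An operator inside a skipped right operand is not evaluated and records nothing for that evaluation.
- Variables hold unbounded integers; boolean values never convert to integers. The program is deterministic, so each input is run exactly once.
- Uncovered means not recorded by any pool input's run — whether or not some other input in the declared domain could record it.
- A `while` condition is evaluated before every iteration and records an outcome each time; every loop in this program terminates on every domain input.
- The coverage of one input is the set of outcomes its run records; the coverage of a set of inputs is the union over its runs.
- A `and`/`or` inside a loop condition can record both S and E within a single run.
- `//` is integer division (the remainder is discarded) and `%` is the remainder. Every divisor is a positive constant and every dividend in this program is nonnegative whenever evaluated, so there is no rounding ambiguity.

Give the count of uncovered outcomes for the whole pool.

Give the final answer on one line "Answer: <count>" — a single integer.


input #1 (g=13, u=11): events B2->E, B1->T, B3->T, B2->E, B1->T, B3->T, B2->E, B1->T, B3->T, B2->S, B1->F, B4->T, B4->T, B4->F, ...; covers B1=T, B1=F, B2=S, B2=E, B3=T, B4=T, B4=F, B5=T, B6=F, B8=F, B10=T, B11=S
input #2 (g=13, u=16): events B2->E, B1->T, B3->F, B2->E, B1->T, B3->F, B2->E, B1->T, B3->F, B2->S, B1->F, B4->T, B4->T, B4->F, ...; covers B1=T, B1=F, B2=S, B2=E, B3=F, B4=T, B4=F, B5=T, B6=F, B8=F, B10=T, B11=S
input #3 (g=2, u=16): events B2->E, B1->F, B4->F, B5->T, B6->F, B8->T, B9->T, B11->S, B10->T; covers B1=F, B2=E, B4=F, B5=T, B6=F, B8=T, B9=T, B10=T, B11=S
input #4 (g=6, u=16): events B2->E, B1->F, B4->F, B5->T, B6->F, B8->F, B11->S, B10->T; covers B1=F, B2=E, B4=F, B5=T, B6=F, B8=F, B10=T, B11=S
input #5 (g=5, u=12): events B2->E, B1->F, B4->F, B5->T, B6->F, B8->T, B9->T, B11->E, B10->T; covers B1=F, B2=E, B4=F, B5=T, B6=F, B8=T, B9=T, B10=T, B11=E
input #6 (g=12, u=3): events B2->E, B1->T, B3->F, B2->E, B1->T, B3->F, B2->E, B1->T, B3->F, B2->E, B1->T, B3->F, B2->S, B1->F, ...; covers B1=T, B1=F, B2=S, B2=E, B3=F, B4=T, B4=F, B5=T, B6=F, B8=F, B10=T, B11=S
input #7 (g=3, u=10): events B2->E, B1->F, B4->F, B5->F, B7->T, B8->T, B9->T, B11->E, B10->F, B12->T; covers B1=F, B2=E, B4=F, B5=F, B7=T, B8=T, B9=T, B10=F, B11=E, B12=T
input #8 (g=7, u=6): events B2->E, B1->T, B3->T, B2->E, B1->T, B3->T, B2->E, B1->T, B3->T, B2->E, B1->T, B3->T, B2->E, B1->T, ...; covers B1=T, B1=F, B2=S, B2=E, B3=T, B4=F, B5=T, B6=F, B8=F, B10=T, B11=S
input #9 (g=4, u=8): events B2->E, B1->F, B4->F, B5->T, B6->F, B8->T, B9->T, B11->S, B10->T; covers B1=F, B2=E, B4=F, B5=T, B6=F, B8=T, B9=T, B10=T, B11=S
input #10 (g=4, u=10): events B2->E, B1->F, B4->F, B5->T, B6->F, B8->T, B9->T, B11->S, B10->T; covers B1=F, B2=E, B4=F, B5=T, B6=F, B8=T, B9=T, B10=T, B11=S
union over the pool: B1=T, B1=F, B2=S, B2=E, B3=T, B3=F, B4=T, B4=F, B5=T, B5=F, B6=F, B7=T, B8=T, B8=F, B9=T, B10=T, B10=F, B11=S, B11=E, B12=T
uncovered (4 of 24): B6=T, B7=F, B9=F, B12=F
Answer: 4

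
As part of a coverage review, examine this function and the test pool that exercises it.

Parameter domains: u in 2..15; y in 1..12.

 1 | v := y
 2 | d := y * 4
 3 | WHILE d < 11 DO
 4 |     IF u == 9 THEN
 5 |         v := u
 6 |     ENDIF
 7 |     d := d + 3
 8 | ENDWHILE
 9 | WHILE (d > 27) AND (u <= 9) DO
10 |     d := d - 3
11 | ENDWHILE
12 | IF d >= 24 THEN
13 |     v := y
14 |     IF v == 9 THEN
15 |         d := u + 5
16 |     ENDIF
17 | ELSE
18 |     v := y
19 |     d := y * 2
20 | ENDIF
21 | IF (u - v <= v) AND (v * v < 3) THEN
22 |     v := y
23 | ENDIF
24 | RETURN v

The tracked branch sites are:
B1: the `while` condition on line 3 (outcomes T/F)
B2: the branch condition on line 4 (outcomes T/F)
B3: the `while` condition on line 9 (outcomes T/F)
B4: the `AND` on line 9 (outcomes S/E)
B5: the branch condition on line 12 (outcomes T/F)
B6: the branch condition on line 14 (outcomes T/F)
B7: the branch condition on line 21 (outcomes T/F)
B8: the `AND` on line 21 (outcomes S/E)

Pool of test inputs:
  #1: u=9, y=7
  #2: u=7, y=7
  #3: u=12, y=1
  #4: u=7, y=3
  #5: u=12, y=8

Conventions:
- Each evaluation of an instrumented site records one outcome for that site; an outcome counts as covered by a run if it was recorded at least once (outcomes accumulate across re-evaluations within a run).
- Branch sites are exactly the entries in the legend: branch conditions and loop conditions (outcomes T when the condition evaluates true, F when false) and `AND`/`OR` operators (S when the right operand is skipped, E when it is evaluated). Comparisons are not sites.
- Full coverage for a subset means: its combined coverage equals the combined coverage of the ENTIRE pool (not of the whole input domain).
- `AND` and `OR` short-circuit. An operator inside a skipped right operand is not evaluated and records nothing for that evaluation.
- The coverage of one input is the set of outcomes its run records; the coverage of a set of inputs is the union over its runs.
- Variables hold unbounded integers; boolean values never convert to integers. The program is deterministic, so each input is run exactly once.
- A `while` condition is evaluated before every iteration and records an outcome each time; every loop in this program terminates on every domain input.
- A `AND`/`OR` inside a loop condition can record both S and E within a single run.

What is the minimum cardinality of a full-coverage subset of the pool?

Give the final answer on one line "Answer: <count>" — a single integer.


test 1 (u=9, y=7) fires B1->F, B4->E, B3->T, B4->S, B3->F, B5->T, B6->F, B8->E, B7->F; hits B1=F, B3=T, B3=F, B4=S, B4=E, B5=T, B6=F, B7=F, B8=E
test 2 (u=7, y=7) fires B1->F, B4->E, B3->T, B4->S, B3->F, B5->T, B6->F, B8->E, B7->F; hits B1=F, B3=T, B3=F, B4=S, B4=E, B5=T, B6=F, B7=F, B8=E
test 3 (u=12, y=1) fires B1->T, B2->F, B1->T, B2->F, B1->T, B2->F, B1->F, B4->S, B3->F, B5->F, B8->S, B7->F; hits B1=T, B1=F, B2=F, B3=F, B4=S, B5=F, B7=F, B8=S
test 4 (u=7, y=3) fires B1->F, B4->S, B3->F, B5->F, B8->S, B7->F; hits B1=F, B3=F, B4=S, B5=F, B7=F, B8=S
test 5 (u=12, y=8) fires B1->F, B4->E, B3->F, B5->T, B6->F, B8->E, B7->F; hits B1=F, B3=F, B4=E, B5=T, B6=F, B7=F, B8=E
union over all inputs: B1=T, B1=F, B2=F, B3=T, B3=F, B4=S, B4=E, B5=T, B5=F, B6=F, B7=F, B8=S, B8=E (13 outcomes)
no size-1 subset reaches all 13 outcomes (best union: 9/13)
inputs {1, 3} (size 2) cover everything; no size-2 subset with a lexicographically smaller index list covers all 13
Answer: 2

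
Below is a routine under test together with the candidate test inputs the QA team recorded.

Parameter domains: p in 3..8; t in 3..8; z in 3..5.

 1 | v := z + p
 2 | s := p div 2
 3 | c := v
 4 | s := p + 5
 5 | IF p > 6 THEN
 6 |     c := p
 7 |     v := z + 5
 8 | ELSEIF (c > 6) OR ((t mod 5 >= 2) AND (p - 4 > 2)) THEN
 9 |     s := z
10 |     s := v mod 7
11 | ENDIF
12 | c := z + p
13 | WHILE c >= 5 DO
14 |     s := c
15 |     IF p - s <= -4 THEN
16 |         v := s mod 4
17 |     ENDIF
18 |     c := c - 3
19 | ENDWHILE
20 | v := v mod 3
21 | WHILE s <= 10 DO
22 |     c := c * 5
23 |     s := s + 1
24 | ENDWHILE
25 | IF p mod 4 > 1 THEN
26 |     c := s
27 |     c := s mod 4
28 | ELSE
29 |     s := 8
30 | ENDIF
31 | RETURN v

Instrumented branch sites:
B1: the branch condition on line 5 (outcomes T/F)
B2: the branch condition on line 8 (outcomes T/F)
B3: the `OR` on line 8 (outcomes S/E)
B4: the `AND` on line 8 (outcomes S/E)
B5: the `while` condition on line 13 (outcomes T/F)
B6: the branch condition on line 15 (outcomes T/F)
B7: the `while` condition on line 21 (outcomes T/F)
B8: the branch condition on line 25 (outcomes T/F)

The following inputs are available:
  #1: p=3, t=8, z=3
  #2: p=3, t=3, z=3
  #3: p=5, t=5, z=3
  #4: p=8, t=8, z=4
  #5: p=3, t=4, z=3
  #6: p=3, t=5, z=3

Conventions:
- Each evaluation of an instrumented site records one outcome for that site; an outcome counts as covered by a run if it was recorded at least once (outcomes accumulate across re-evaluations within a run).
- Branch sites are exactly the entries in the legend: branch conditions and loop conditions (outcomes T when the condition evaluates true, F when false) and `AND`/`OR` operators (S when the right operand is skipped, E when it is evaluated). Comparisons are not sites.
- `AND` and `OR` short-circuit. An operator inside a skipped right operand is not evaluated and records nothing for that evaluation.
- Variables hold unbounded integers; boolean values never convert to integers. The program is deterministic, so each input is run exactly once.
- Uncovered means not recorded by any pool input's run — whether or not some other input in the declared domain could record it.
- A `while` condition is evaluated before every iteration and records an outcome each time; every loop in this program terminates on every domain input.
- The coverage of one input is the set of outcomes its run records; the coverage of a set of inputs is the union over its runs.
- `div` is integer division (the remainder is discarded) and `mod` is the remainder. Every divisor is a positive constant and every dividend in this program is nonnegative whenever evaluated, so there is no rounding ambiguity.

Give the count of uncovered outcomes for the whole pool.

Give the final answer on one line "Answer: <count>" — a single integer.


#1 (p=3, t=8, z=3) -> B1->F, B3->E, B4->E, B2->F, B5->T, B6->F, B5->F, B7->T, B7->T, B7->T, B7->T, B7->T, B7->F, B8->T; covered: B1=F, B2=F, B3=E, B4=E, B5=T, B5=F, B6=F, B7=T, B7=F, B8=T
#2 (p=3, t=3, z=3) -> B1->F, B3->E, B4->E, B2->F, B5->T, B6->F, B5->F, B7->T, B7->T, B7->T, B7->T, B7->T, B7->F, B8->T; covered: B1=F, B2=F, B3=E, B4=E, B5=T, B5=F, B6=F, B7=T, B7=F, B8=T
#3 (p=5, t=5, z=3) -> B1->F, B3->S, B2->T, B5->T, B6->F, B5->T, B6->F, B5->F, B7->T, B7->T, B7->T, B7->T, B7->T, B7->T, ...; covered: B1=F, B2=T, B3=S, B5=T, B5=F, B6=F, B7=T, B7=F, B8=F
#4 (p=8, t=8, z=4) -> B1->T, B5->T, B6->T, B5->T, B6->F, B5->T, B6->F, B5->F, B7->T, B7->T, B7->T, B7->T, B7->T, B7->F, ...; covered: B1=T, B5=T, B5=F, B6=T, B6=F, B7=T, B7=F, B8=F
#5 (p=3, t=4, z=3) -> B1->F, B3->E, B4->E, B2->F, B5->T, B6->F, B5->F, B7->T, B7->T, B7->T, B7->T, B7->T, B7->F, B8->T; covered: B1=F, B2=F, B3=E, B4=E, B5=T, B5=F, B6=F, B7=T, B7=F, B8=T
#6 (p=3, t=5, z=3) -> B1->F, B3->E, B4->S, B2->F, B5->T, B6->F, B5->F, B7->T, B7->T, B7->T, B7->T, B7->T, B7->F, B8->T; covered: B1=F, B2=F, B3=E, B4=S, B5=T, B5=F, B6=F, B7=T, B7=F, B8=T
union over the pool: B1=T, B1=F, B2=T, B2=F, B3=S, B3=E, B4=S, B4=E, B5=T, B5=F, B6=T, B6=F, B7=T, B7=F, B8=T, B8=F
uncovered (0 of 16): none
Answer: 0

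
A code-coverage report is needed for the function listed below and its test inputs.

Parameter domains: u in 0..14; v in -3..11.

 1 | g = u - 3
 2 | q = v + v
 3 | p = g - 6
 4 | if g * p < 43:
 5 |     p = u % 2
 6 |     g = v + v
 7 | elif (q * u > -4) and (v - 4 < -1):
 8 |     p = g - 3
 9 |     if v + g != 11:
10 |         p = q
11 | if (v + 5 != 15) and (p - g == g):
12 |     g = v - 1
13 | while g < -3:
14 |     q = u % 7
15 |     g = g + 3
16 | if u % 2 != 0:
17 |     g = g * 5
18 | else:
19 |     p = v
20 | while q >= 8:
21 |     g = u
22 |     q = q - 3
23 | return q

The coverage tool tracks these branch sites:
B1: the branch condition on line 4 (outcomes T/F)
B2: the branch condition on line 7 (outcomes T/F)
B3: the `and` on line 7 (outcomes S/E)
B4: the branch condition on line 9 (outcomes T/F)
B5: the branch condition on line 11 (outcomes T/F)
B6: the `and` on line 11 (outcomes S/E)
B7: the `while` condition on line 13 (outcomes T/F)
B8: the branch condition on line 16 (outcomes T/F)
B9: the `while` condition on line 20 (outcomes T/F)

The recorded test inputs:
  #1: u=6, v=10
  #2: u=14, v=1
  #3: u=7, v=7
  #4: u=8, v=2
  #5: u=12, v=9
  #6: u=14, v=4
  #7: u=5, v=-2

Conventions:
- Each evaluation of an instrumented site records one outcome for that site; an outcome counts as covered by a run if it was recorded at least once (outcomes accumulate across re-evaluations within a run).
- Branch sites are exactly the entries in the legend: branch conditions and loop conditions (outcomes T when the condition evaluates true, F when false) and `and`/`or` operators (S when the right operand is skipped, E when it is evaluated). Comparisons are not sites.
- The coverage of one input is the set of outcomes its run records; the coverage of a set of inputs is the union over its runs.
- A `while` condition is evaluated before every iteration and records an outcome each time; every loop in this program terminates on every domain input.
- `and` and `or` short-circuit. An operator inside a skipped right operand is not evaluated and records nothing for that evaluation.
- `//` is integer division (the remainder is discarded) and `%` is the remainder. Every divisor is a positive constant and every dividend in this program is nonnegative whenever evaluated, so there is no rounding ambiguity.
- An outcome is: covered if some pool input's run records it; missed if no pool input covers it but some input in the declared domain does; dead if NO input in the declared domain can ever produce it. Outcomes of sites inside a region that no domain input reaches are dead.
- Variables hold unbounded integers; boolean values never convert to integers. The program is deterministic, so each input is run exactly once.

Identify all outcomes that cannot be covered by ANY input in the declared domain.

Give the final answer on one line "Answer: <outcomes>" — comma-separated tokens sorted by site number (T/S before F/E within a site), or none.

checking every outcome against all 225 domain inputs:
  reachable outcomes have witnesses, e.g. B1=T (e.g. u=0, v=-3), B1=F (e.g. u=14, v=-3), B2=T (e.g. u=14, v=0), B2=F (e.g. u=14, v=-3)

Answer: none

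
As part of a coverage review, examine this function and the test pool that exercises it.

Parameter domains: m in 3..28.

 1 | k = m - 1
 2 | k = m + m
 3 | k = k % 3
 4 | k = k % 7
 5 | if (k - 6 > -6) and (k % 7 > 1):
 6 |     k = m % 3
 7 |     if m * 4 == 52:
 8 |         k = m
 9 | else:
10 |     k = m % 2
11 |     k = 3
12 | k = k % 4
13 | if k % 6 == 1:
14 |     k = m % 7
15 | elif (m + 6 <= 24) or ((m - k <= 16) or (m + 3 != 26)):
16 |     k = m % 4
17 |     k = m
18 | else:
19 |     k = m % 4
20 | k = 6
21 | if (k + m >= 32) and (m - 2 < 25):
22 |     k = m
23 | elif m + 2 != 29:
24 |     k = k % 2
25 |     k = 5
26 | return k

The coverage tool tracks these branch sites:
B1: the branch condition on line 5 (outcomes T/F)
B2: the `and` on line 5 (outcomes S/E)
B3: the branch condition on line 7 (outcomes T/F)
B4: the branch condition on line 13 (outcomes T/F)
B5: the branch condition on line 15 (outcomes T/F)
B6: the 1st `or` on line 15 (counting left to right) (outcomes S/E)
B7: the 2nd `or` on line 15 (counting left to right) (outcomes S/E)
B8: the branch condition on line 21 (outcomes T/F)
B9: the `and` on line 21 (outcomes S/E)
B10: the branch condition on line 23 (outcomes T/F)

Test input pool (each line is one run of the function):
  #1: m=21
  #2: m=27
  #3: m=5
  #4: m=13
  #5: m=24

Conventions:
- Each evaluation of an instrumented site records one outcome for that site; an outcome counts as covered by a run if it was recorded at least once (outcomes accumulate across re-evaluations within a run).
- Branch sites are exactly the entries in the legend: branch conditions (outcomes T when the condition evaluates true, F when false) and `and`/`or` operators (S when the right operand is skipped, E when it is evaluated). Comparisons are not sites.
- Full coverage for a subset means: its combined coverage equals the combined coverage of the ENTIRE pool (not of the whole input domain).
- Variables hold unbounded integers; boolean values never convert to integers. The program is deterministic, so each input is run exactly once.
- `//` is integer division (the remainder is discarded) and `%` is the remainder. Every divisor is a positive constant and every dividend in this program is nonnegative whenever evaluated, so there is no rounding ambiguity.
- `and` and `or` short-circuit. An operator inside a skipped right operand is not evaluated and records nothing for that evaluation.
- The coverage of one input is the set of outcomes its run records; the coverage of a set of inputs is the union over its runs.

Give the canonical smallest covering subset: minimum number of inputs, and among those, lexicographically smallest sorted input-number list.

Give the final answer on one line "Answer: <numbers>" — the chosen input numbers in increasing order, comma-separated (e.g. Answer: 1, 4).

input #1, m=21: events B2->S, B1->F, B4->F, B6->E, B7->E, B5->T, B9->S, B8->F, B10->T; outcomes B1=F, B2=S, B4=F, B5=T, B6=E, B7=E, B8=F, B9=S, B10=T
input #2, m=27: events B2->S, B1->F, B4->F, B6->E, B7->E, B5->T, B9->E, B8->F, B10->F; outcomes B1=F, B2=S, B4=F, B5=T, B6=E, B7=E, B8=F, B9=E, B10=F
input #3, m=5: events B2->E, B1->F, B4->F, B6->S, B5->T, B9->S, B8->F, B10->T; outcomes B1=F, B2=E, B4=F, B5=T, B6=S, B8=F, B9=S, B10=T
input #4, m=13: events B2->E, B1->T, B3->T, B4->T, B9->S, B8->F, B10->T; outcomes B1=T, B2=E, B3=T, B4=T, B8=F, B9=S, B10=T
input #5, m=24: events B2->S, B1->F, B4->F, B6->E, B7->E, B5->T, B9->S, B8->F, B10->T; outcomes B1=F, B2=S, B4=F, B5=T, B6=E, B7=E, B8=F, B9=S, B10=T
union over all inputs: B1=T, B1=F, B2=S, B2=E, B3=T, B4=T, B4=F, B5=T, B6=S, B6=E, B7=E, B8=F, B9=S, B9=E, B10=T, B10=F (16 outcomes)
size 1 is not enough: best union over all size-1 subsets is 9/16
size 2 is not enough: best union over all size-2 subsets is 15/16
inputs {2, 3, 4} (size 3) cover everything; no size-3 subset with a lexicographically smaller index list covers all 16

Answer: 2, 3, 4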